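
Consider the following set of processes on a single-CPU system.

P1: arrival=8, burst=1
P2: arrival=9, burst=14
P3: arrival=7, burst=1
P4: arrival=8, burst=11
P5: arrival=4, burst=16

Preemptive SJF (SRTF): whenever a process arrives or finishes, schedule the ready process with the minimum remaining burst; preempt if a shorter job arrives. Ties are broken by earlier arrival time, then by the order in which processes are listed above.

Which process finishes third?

Schedule: | idle 0-4 | P5 4-7 | P3 7-8 | P1 8-9 | P4 9-20 | P5 20-33 | P2 33-47 |
Completion: P1=9  P2=47  P3=8  P4=20  P5=33
Turnaround (C−A): P1=1  P2=38  P3=1  P4=12  P5=29
Finish order: P3 → P1 → P4 → P5 → P2

P4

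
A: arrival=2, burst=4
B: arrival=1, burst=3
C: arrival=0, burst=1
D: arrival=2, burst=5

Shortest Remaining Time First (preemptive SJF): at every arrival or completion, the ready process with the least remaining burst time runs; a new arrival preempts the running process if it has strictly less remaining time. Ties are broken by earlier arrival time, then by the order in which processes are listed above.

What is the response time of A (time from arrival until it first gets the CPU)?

2

Timeline: | C 0-1 | B 1-4 | A 4-8 | D 8-13 |
Completion: A=8  B=4  C=1  D=13
Response(A) = first start − arrival = 4 − 2 = 2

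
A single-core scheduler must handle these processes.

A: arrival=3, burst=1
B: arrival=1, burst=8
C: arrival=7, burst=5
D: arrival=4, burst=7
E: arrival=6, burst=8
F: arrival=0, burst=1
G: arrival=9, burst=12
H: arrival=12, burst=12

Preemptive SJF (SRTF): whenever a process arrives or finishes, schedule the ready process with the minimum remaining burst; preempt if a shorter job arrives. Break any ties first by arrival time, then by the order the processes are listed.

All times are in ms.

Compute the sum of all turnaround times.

Gantt: | F 0-1 | B 1-3 | A 3-4 | B 4-10 | C 10-15 | D 15-22 | E 22-30 | G 30-42 | H 42-54 |
Completion: A=4  B=10  C=15  D=22  E=30  F=1  G=42  H=54
Turnaround (C−A): A=1  B=9  C=8  D=18  E=24  F=1  G=33  H=42
Turnaround = completion − arrival: A=1, B=9, C=8, D=18, E=24, F=1, G=33, H=42
Total turnaround = 1 + 9 + 8 + 18 + 24 + 1 + 33 + 42 = 136

136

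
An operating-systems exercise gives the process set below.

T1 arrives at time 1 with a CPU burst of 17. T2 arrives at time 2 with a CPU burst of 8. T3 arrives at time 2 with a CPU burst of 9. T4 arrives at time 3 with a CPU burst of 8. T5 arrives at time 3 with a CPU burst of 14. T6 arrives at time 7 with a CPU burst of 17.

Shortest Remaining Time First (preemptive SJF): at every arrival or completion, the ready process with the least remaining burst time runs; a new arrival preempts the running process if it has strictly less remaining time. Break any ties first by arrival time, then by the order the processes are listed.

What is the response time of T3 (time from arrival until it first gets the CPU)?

Schedule: | idle 0-1 | T1 1-2 | T2 2-10 | T4 10-18 | T3 18-27 | T5 27-41 | T1 41-57 | T6 57-74 |
Completion: T1=57  T2=10  T3=27  T4=18  T5=41  T6=74
Turnaround (C−A): T1=56  T2=8  T3=25  T4=15  T5=38  T6=67
Response(T3) = first start − arrival = 18 − 2 = 16

16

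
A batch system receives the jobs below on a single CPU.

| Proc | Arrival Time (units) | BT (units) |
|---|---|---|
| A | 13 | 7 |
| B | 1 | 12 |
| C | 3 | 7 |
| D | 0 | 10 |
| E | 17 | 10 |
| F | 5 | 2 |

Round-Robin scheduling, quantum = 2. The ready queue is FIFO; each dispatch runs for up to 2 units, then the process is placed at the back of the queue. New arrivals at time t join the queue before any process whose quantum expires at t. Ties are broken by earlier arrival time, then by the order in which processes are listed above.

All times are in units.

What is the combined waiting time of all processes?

Schedule: | D 0-2 | B 2-4 | D 4-6 | C 6-8 | B 8-10 | F 10-12 | D 12-14 | C 14-16 | B 16-18 | A 18-20 | D 20-22 | C 22-24 | E 24-26 | B 26-28 | A 28-30 | D 30-32 | C 32-33 | E 33-35 | B 35-37 | A 37-39 | E 39-41 | B 41-43 | A 43-44 | E 44-48 |
Completion: A=44  B=43  C=33  D=32  E=48  F=12
Waiting = turnaround − burst: A=24, B=30, C=23, D=22, E=21, F=5
Total waiting = 24 + 30 + 23 + 22 + 21 + 5 = 125

125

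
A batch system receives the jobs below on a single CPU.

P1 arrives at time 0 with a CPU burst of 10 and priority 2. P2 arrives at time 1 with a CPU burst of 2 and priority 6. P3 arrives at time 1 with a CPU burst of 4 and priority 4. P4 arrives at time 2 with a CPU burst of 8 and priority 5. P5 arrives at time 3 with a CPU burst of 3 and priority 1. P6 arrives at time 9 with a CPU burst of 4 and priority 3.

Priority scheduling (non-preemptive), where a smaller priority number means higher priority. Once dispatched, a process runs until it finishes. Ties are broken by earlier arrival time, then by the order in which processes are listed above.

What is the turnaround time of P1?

10

Schedule: | P1 0-10 | P5 10-13 | P6 13-17 | P3 17-21 | P4 21-29 | P2 29-31 |
Completion: P1=10  P2=31  P3=21  P4=29  P5=13  P6=17
Turnaround (C−A): P1=10  P2=30  P3=20  P4=27  P5=10  P6=8
Turnaround(P1) = completion − arrival = 10 − 0 = 10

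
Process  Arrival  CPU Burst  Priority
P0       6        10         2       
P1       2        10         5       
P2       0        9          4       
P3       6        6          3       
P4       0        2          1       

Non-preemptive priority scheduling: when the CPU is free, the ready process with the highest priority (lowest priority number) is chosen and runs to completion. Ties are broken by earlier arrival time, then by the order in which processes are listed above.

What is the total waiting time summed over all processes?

Schedule: | P4 0-2 | P2 2-11 | P0 11-21 | P3 21-27 | P1 27-37 |
Completion: P0=21  P1=37  P2=11  P3=27  P4=2
Waiting = turnaround − burst: P0=5, P1=25, P2=2, P3=15, P4=0
Total waiting = 5 + 25 + 2 + 15 + 0 = 47

47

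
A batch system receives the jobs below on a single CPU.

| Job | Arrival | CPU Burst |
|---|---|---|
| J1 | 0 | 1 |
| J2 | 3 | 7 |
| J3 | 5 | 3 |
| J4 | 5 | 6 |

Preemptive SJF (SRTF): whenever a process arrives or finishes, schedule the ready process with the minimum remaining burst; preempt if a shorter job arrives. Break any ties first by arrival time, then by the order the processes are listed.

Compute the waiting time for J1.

Timeline: | J1 0-1 | idle 1-3 | J2 3-5 | J3 5-8 | J2 8-13 | J4 13-19 |
Completion: J1=1  J2=13  J3=8  J4=19
Waiting(J1) = turnaround − burst = 1 − 1 = 0

0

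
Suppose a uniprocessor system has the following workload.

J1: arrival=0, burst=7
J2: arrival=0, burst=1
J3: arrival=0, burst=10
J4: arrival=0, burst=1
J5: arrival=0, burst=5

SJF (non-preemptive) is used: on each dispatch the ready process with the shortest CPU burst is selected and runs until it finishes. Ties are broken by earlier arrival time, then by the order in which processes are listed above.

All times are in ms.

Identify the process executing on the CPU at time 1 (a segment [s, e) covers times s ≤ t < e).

J4

Gantt: | J2 0-1 | J4 1-2 | J5 2-7 | J1 7-14 | J3 14-24 |
Completion: J1=14  J2=1  J3=24  J4=2  J5=7
Turnaround (C−A): J1=14  J2=1  J3=24  J4=2  J5=7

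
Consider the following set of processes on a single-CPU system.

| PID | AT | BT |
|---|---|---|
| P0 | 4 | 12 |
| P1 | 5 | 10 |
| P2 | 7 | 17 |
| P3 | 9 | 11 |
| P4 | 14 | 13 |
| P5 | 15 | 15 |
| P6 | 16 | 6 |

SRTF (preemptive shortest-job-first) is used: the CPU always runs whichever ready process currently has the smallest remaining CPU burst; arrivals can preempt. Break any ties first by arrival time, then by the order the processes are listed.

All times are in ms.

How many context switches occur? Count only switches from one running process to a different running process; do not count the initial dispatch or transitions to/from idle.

8

Schedule: | idle 0-4 | P0 4-5 | P1 5-15 | P0 15-16 | P6 16-22 | P0 22-32 | P3 32-43 | P4 43-56 | P5 56-71 | P2 71-88 |
Completion: P0=32  P1=15  P2=88  P3=43  P4=56  P5=71  P6=22
Turnaround (C−A): P0=28  P1=10  P2=81  P3=34  P4=42  P5=56  P6=6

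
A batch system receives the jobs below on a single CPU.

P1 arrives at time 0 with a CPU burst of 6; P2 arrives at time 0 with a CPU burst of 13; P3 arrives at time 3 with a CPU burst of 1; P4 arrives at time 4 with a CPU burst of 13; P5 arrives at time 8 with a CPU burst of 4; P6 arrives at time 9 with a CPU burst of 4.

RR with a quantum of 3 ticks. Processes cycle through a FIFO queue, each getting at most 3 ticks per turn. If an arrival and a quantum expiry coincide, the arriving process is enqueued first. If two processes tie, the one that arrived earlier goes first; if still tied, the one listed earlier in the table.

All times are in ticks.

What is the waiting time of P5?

17

Timeline: | P1 0-3 | P2 3-6 | P3 6-7 | P1 7-10 | P4 10-13 | P2 13-16 | P5 16-19 | P6 19-22 | P4 22-25 | P2 25-28 | P5 28-29 | P6 29-30 | P4 30-33 | P2 33-36 | P4 36-39 | P2 39-40 | P4 40-41 |
Completion: P1=10  P2=40  P3=7  P4=41  P5=29  P6=30
Turnaround (C−A): P1=10  P2=40  P3=4  P4=37  P5=21  P6=21
Waiting(P5) = turnaround − burst = 21 − 4 = 17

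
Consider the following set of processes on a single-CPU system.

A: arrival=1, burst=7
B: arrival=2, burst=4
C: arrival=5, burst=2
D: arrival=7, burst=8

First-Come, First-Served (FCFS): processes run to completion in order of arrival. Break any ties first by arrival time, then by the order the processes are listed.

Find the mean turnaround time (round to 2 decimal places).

Schedule: | idle 0-1 | A 1-8 | B 8-12 | C 12-14 | D 14-22 |
Completion: A=8  B=12  C=14  D=22
Turnaround times: A=7, B=10, C=9, D=15
Average turnaround = (7+10+9+15) / 4 = 41/4 = 10.25

10.25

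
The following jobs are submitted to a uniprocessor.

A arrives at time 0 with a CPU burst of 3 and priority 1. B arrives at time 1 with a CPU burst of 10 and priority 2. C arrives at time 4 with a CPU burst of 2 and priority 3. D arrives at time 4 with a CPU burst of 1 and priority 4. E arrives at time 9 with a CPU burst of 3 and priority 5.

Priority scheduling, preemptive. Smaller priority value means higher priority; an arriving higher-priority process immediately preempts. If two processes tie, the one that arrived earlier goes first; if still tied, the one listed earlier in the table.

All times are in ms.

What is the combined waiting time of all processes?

Timeline: | A 0-3 | B 3-13 | C 13-15 | D 15-16 | E 16-19 |
Completion: A=3  B=13  C=15  D=16  E=19
Turnaround (C−A): A=3  B=12  C=11  D=12  E=10
Waiting = turnaround − burst: A=0, B=2, C=9, D=11, E=7
Total waiting = 0 + 2 + 9 + 11 + 7 = 29

29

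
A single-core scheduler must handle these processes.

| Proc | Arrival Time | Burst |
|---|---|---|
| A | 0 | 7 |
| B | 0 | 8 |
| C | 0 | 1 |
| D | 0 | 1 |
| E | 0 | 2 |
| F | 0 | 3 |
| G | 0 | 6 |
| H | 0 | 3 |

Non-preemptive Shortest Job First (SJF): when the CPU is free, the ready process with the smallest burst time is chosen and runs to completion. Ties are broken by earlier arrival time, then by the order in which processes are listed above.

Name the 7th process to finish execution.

Schedule: | C 0-1 | D 1-2 | E 2-4 | F 4-7 | H 7-10 | G 10-16 | A 16-23 | B 23-31 |
Completion: A=23  B=31  C=1  D=2  E=4  F=7  G=16  H=10
Finish order: C → D → E → F → H → G → A → B

A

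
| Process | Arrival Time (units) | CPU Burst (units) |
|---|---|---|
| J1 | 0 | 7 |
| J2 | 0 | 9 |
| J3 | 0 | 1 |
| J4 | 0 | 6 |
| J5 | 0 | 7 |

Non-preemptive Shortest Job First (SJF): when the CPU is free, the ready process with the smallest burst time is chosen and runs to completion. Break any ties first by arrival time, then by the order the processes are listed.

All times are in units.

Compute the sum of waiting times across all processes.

43

Schedule: | J3 0-1 | J4 1-7 | J1 7-14 | J5 14-21 | J2 21-30 |
Completion: J1=14  J2=30  J3=1  J4=7  J5=21
Turnaround (C−A): J1=14  J2=30  J3=1  J4=7  J5=21
Waiting = turnaround − burst: J1=7, J2=21, J3=0, J4=1, J5=14
Total waiting = 7 + 21 + 0 + 1 + 14 = 43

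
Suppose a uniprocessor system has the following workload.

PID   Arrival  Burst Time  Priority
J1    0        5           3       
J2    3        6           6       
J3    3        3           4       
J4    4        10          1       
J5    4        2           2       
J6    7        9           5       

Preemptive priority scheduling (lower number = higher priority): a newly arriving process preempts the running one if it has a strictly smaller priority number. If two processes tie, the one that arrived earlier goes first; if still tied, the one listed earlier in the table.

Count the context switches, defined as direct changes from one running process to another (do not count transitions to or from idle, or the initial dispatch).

Gantt: | J1 0-4 | J4 4-14 | J5 14-16 | J1 16-17 | J3 17-20 | J6 20-29 | J2 29-35 |
Completion: J1=17  J2=35  J3=20  J4=14  J5=16  J6=29
Turnaround (C−A): J1=17  J2=32  J3=17  J4=10  J5=12  J6=22

6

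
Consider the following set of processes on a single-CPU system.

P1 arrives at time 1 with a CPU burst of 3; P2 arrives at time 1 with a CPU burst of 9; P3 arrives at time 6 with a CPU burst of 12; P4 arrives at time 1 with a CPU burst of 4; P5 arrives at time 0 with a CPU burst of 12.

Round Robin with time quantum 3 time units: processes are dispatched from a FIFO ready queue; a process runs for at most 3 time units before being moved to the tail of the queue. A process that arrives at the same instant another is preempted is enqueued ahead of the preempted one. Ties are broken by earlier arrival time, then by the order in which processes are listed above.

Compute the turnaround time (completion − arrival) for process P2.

Schedule: | P5 0-3 | P1 3-6 | P2 6-9 | P4 9-12 | P5 12-15 | P3 15-18 | P2 18-21 | P4 21-22 | P5 22-25 | P3 25-28 | P2 28-31 | P5 31-34 | P3 34-40 |
Completion: P1=6  P2=31  P3=40  P4=22  P5=34
Turnaround (C−A): P1=5  P2=30  P3=34  P4=21  P5=34
Turnaround(P2) = completion − arrival = 31 − 1 = 30

30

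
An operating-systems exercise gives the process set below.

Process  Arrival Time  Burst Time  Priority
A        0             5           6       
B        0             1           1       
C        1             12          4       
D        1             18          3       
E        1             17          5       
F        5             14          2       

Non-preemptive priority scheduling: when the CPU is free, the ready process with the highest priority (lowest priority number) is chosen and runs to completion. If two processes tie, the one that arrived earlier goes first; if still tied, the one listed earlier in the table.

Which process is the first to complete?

B

Schedule: | B 0-1 | D 1-19 | F 19-33 | C 33-45 | E 45-62 | A 62-67 |
Completion: A=67  B=1  C=45  D=19  E=62  F=33
Turnaround (C−A): A=67  B=1  C=44  D=18  E=61  F=28
Finish order: B → D → F → C → E → A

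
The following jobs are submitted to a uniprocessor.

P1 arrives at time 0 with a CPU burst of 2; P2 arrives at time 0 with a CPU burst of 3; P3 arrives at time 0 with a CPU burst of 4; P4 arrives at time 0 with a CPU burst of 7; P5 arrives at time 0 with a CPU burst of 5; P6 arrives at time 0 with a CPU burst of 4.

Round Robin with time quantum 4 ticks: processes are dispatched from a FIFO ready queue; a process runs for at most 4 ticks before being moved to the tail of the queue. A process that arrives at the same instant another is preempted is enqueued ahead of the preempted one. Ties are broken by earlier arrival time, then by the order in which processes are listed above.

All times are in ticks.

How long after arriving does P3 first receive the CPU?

5

Gantt: | P1 0-2 | P2 2-5 | P3 5-9 | P4 9-13 | P5 13-17 | P6 17-21 | P4 21-24 | P5 24-25 |
Completion: P1=2  P2=5  P3=9  P4=24  P5=25  P6=21
Turnaround (C−A): P1=2  P2=5  P3=9  P4=24  P5=25  P6=21
Response(P3) = first start − arrival = 5 − 0 = 5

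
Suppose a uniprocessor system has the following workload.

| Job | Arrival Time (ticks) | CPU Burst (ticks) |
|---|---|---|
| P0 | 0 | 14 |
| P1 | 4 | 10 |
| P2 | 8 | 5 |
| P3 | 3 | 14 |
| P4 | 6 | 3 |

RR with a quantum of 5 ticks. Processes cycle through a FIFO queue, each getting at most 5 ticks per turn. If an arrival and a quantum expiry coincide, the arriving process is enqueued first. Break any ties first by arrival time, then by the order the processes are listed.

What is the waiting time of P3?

29

Schedule: | P0 0-5 | P3 5-10 | P1 10-15 | P0 15-20 | P4 20-23 | P2 23-28 | P3 28-33 | P1 33-38 | P0 38-42 | P3 42-46 |
Completion: P0=42  P1=38  P2=28  P3=46  P4=23
Turnaround (C−A): P0=42  P1=34  P2=20  P3=43  P4=17
Waiting(P3) = turnaround − burst = 43 − 14 = 29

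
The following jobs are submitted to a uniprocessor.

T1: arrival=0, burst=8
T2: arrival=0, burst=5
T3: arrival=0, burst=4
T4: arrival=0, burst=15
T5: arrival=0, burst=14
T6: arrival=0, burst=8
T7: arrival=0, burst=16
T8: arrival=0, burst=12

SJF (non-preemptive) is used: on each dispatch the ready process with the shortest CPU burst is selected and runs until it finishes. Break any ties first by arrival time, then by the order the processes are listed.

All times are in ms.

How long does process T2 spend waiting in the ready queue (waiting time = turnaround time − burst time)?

Gantt: | T3 0-4 | T2 4-9 | T1 9-17 | T6 17-25 | T8 25-37 | T5 37-51 | T4 51-66 | T7 66-82 |
Completion: T1=17  T2=9  T3=4  T4=66  T5=51  T6=25  T7=82  T8=37
Turnaround (C−A): T1=17  T2=9  T3=4  T4=66  T5=51  T6=25  T7=82  T8=37
Waiting(T2) = turnaround − burst = 9 − 5 = 4

4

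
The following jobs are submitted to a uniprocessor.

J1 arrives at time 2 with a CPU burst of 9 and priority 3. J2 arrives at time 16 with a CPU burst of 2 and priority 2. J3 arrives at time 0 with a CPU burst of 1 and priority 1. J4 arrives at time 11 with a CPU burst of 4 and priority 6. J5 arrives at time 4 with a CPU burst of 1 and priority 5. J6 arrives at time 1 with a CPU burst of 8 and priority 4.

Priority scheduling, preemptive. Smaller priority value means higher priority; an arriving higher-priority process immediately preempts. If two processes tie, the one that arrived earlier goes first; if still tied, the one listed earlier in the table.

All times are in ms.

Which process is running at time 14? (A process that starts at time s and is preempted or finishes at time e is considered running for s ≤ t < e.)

Schedule: | J3 0-1 | J6 1-2 | J1 2-11 | J6 11-16 | J2 16-18 | J6 18-20 | J5 20-21 | J4 21-25 |
Completion: J1=11  J2=18  J3=1  J4=25  J5=21  J6=20
Turnaround (C−A): J1=9  J2=2  J3=1  J4=14  J5=17  J6=19

J6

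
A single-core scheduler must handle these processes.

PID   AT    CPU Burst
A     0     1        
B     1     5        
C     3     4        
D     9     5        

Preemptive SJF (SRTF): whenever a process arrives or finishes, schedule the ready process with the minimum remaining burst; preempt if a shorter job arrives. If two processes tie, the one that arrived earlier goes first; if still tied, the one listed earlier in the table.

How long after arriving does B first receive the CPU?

Gantt: | A 0-1 | B 1-6 | C 6-10 | D 10-15 |
Completion: A=1  B=6  C=10  D=15
Response(B) = first start − arrival = 1 − 1 = 0

0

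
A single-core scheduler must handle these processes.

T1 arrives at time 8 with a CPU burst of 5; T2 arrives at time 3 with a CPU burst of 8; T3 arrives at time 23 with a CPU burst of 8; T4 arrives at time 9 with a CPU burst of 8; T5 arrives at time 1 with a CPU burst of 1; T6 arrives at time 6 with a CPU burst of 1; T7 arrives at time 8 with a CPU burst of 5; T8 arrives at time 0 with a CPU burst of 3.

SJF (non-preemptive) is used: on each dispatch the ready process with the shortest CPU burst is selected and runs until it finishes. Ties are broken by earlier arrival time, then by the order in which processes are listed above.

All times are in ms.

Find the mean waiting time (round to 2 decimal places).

Gantt: | T8 0-3 | T5 3-4 | T2 4-12 | T6 12-13 | T1 13-18 | T7 18-23 | T4 23-31 | T3 31-39 |
Completion: T1=18  T2=12  T3=39  T4=31  T5=4  T6=13  T7=23  T8=3
Turnaround (C−A): T1=10  T2=9  T3=16  T4=22  T5=3  T6=7  T7=15  T8=3
Waiting times: T1=5, T2=1, T3=8, T4=14, T5=2, T6=6, T7=10, T8=0
Average waiting = (5+1+8+14+2+6+10+0) / 8 = 46/8 = 5.75

5.75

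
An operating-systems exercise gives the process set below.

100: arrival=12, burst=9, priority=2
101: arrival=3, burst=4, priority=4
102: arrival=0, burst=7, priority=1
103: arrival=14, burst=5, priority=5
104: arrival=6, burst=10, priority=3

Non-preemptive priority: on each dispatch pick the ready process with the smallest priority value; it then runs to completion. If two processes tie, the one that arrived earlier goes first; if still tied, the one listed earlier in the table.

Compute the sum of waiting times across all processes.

45

Gantt: | 102 0-7 | 104 7-17 | 100 17-26 | 101 26-30 | 103 30-35 |
Completion: 100=26  101=30  102=7  103=35  104=17
Waiting = turnaround − burst: 100=5, 101=23, 102=0, 103=16, 104=1
Total waiting = 5 + 23 + 0 + 16 + 1 = 45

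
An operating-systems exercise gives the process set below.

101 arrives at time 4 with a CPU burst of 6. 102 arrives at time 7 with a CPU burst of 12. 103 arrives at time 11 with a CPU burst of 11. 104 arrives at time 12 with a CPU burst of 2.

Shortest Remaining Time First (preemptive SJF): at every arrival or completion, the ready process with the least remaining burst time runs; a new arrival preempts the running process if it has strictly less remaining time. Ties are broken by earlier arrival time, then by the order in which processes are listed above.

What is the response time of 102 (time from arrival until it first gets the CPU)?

3

Timeline: | idle 0-4 | 101 4-10 | 102 10-12 | 104 12-14 | 102 14-24 | 103 24-35 |
Completion: 101=10  102=24  103=35  104=14
Turnaround (C−A): 101=6  102=17  103=24  104=2
Response(102) = first start − arrival = 10 − 7 = 3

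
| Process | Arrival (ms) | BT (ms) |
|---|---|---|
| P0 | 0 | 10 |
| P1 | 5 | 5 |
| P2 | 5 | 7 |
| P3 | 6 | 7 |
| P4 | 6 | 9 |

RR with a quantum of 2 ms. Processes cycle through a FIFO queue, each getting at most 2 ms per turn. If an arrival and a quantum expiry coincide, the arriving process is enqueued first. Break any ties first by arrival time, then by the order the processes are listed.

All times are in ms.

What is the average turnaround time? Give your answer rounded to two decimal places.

27.60

Schedule: | P0 0-6 | P1 6-8 | P2 8-10 | P3 10-12 | P4 12-14 | P0 14-16 | P1 16-18 | P2 18-20 | P3 20-22 | P4 22-24 | P0 24-26 | P1 26-27 | P2 27-29 | P3 29-31 | P4 31-33 | P2 33-34 | P3 34-35 | P4 35-38 |
Completion: P0=26  P1=27  P2=34  P3=35  P4=38
Turnaround (C−A): P0=26  P1=22  P2=29  P3=29  P4=32
Turnaround times: P0=26, P1=22, P2=29, P3=29, P4=32
Average turnaround = (26+22+29+29+32) / 5 = 138/5 = 27.60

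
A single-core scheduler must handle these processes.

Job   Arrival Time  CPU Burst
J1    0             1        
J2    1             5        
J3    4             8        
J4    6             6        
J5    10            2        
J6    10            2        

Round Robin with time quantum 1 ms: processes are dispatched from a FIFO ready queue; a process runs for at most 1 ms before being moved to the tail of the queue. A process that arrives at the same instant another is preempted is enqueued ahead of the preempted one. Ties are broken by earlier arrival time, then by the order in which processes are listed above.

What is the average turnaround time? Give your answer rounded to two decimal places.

Schedule: | J1 0-1 | J2 1-4 | J3 4-5 | J2 5-6 | J3 6-7 | J4 7-8 | J2 8-9 | J3 9-10 | J4 10-11 | J5 11-12 | J6 12-13 | J3 13-14 | J4 14-15 | J5 15-16 | J6 16-17 | J3 17-18 | J4 18-19 | J3 19-20 | J4 20-21 | J3 21-22 | J4 22-23 | J3 23-24 |
Completion: J1=1  J2=9  J3=24  J4=23  J5=16  J6=17
Turnaround (C−A): J1=1  J2=8  J3=20  J4=17  J5=6  J6=7
Turnaround times: J1=1, J2=8, J3=20, J4=17, J5=6, J6=7
Average turnaround = (1+8+20+17+6+7) / 6 = 59/6 = 9.83

9.83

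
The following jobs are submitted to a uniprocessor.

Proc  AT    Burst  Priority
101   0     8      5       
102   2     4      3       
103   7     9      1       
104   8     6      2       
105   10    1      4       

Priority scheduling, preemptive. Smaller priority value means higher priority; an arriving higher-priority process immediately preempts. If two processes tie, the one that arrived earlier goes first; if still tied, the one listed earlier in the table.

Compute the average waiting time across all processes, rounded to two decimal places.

8.00

Gantt: | 101 0-2 | 102 2-6 | 101 6-7 | 103 7-16 | 104 16-22 | 105 22-23 | 101 23-28 |
Completion: 101=28  102=6  103=16  104=22  105=23
Turnaround (C−A): 101=28  102=4  103=9  104=14  105=13
Waiting times: 101=20, 102=0, 103=0, 104=8, 105=12
Average waiting = (20+0+0+8+12) / 5 = 40/5 = 8.00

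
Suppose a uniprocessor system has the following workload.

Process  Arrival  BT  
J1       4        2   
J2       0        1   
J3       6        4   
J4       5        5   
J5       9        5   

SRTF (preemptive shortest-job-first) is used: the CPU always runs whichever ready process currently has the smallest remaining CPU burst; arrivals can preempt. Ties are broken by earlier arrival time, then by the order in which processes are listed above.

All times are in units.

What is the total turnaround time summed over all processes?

Schedule: | J2 0-1 | idle 1-4 | J1 4-6 | J3 6-10 | J4 10-15 | J5 15-20 |
Completion: J1=6  J2=1  J3=10  J4=15  J5=20
Turnaround (C−A): J1=2  J2=1  J3=4  J4=10  J5=11
Turnaround = completion − arrival: J1=2, J2=1, J3=4, J4=10, J5=11
Total turnaround = 2 + 1 + 4 + 10 + 11 = 28

28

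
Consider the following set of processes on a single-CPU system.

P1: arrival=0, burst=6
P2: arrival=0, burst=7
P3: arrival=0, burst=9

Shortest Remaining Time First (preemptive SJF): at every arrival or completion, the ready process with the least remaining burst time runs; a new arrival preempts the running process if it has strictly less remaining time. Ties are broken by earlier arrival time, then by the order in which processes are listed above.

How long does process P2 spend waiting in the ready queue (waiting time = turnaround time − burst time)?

Schedule: | P1 0-6 | P2 6-13 | P3 13-22 |
Completion: P1=6  P2=13  P3=22
Waiting(P2) = turnaround − burst = 13 − 7 = 6

6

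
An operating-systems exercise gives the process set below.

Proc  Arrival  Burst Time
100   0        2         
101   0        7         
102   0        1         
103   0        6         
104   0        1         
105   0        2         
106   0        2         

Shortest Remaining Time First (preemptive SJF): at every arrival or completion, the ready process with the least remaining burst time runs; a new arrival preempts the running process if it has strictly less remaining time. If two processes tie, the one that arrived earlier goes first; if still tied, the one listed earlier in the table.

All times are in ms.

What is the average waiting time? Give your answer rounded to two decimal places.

5.00

Timeline: | 102 0-1 | 104 1-2 | 100 2-4 | 105 4-6 | 106 6-8 | 103 8-14 | 101 14-21 |
Completion: 100=4  101=21  102=1  103=14  104=2  105=6  106=8
Waiting times: 100=2, 101=14, 102=0, 103=8, 104=1, 105=4, 106=6
Average waiting = (2+14+0+8+1+4+6) / 7 = 35/7 = 5.00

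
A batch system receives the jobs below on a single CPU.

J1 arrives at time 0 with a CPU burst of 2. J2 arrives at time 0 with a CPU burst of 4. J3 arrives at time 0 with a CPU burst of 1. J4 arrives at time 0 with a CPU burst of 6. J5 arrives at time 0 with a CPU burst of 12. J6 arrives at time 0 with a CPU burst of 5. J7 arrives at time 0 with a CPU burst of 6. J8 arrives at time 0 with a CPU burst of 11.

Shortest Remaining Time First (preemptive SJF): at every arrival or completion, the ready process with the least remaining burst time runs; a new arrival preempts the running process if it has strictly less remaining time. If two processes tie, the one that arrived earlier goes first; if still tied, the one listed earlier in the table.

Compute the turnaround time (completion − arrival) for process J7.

Timeline: | J3 0-1 | J1 1-3 | J2 3-7 | J6 7-12 | J4 12-18 | J7 18-24 | J8 24-35 | J5 35-47 |
Completion: J1=3  J2=7  J3=1  J4=18  J5=47  J6=12  J7=24  J8=35
Turnaround (C−A): J1=3  J2=7  J3=1  J4=18  J5=47  J6=12  J7=24  J8=35
Turnaround(J7) = completion − arrival = 24 − 0 = 24

24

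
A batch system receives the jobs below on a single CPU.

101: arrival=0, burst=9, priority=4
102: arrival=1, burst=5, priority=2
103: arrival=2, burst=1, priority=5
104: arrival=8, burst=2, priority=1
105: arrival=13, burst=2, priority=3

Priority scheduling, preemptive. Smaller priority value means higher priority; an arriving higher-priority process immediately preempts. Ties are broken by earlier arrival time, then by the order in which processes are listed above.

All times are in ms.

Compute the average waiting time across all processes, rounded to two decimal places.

5.00

Schedule: | 101 0-1 | 102 1-6 | 101 6-8 | 104 8-10 | 101 10-13 | 105 13-15 | 101 15-18 | 103 18-19 |
Completion: 101=18  102=6  103=19  104=10  105=15
Turnaround (C−A): 101=18  102=5  103=17  104=2  105=2
Waiting times: 101=9, 102=0, 103=16, 104=0, 105=0
Average waiting = (9+0+16+0+0) / 5 = 25/5 = 5.00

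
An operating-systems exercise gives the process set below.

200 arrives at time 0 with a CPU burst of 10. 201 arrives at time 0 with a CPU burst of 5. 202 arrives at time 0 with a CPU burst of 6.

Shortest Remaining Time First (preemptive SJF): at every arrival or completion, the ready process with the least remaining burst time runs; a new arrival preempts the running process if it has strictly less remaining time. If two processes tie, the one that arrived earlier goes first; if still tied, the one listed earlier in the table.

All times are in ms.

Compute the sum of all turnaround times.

Gantt: | 201 0-5 | 202 5-11 | 200 11-21 |
Completion: 200=21  201=5  202=11
Turnaround (C−A): 200=21  201=5  202=11
Turnaround = completion − arrival: 200=21, 201=5, 202=11
Total turnaround = 21 + 5 + 11 = 37

37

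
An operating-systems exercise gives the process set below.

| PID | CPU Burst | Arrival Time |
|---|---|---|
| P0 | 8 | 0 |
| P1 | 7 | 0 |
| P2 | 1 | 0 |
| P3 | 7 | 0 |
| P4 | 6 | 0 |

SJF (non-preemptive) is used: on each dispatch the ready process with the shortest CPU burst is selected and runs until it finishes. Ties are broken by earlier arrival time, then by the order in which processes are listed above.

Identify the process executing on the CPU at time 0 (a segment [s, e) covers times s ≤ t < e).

P2

Schedule: | P2 0-1 | P4 1-7 | P1 7-14 | P3 14-21 | P0 21-29 |
Completion: P0=29  P1=14  P2=1  P3=21  P4=7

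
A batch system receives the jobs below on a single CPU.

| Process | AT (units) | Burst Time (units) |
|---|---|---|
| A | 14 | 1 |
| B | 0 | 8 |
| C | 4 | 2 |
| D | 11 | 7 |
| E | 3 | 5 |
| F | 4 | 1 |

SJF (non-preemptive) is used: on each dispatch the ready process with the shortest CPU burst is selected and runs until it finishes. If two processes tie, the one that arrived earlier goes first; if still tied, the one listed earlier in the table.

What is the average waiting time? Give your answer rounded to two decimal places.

4.17

Timeline: | B 0-8 | F 8-9 | C 9-11 | E 11-16 | A 16-17 | D 17-24 |
Completion: A=17  B=8  C=11  D=24  E=16  F=9
Turnaround (C−A): A=3  B=8  C=7  D=13  E=13  F=5
Waiting times: A=2, B=0, C=5, D=6, E=8, F=4
Average waiting = (2+0+5+6+8+4) / 6 = 25/6 = 4.17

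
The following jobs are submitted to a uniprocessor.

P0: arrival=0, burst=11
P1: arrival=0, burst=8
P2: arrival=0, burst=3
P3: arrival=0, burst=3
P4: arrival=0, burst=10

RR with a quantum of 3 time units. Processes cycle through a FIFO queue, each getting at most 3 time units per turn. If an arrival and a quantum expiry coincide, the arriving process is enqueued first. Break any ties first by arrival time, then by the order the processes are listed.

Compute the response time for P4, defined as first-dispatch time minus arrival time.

Schedule: | P0 0-3 | P1 3-6 | P2 6-9 | P3 9-12 | P4 12-15 | P0 15-18 | P1 18-21 | P4 21-24 | P0 24-27 | P1 27-29 | P4 29-32 | P0 32-34 | P4 34-35 |
Completion: P0=34  P1=29  P2=9  P3=12  P4=35
Response(P4) = first start − arrival = 12 − 0 = 12

12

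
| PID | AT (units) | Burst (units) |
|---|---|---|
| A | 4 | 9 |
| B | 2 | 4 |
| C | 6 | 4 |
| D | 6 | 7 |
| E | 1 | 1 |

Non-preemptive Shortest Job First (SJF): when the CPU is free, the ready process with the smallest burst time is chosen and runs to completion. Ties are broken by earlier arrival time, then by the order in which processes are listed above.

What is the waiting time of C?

0

Gantt: | idle 0-1 | E 1-2 | B 2-6 | C 6-10 | D 10-17 | A 17-26 |
Completion: A=26  B=6  C=10  D=17  E=2
Turnaround (C−A): A=22  B=4  C=4  D=11  E=1
Waiting(C) = turnaround − burst = 4 − 4 = 0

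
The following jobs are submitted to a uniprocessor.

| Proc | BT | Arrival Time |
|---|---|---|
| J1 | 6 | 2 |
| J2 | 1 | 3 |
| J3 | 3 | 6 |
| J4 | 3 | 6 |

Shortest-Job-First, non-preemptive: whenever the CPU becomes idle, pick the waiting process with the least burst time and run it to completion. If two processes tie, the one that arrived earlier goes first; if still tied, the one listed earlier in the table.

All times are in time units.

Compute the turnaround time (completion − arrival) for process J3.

6

Schedule: | idle 0-2 | J1 2-8 | J2 8-9 | J3 9-12 | J4 12-15 |
Completion: J1=8  J2=9  J3=12  J4=15
Turnaround (C−A): J1=6  J2=6  J3=6  J4=9
Turnaround(J3) = completion − arrival = 12 − 6 = 6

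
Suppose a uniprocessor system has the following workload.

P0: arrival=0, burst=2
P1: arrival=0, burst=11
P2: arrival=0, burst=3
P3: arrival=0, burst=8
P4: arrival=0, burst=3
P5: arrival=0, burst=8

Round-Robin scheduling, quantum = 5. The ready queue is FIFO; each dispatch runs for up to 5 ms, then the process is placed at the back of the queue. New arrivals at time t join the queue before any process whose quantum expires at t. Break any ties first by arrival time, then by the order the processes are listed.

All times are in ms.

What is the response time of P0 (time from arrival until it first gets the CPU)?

Gantt: | P0 0-2 | P1 2-7 | P2 7-10 | P3 10-15 | P4 15-18 | P5 18-23 | P1 23-28 | P3 28-31 | P5 31-34 | P1 34-35 |
Completion: P0=2  P1=35  P2=10  P3=31  P4=18  P5=34
Response(P0) = first start − arrival = 0 − 0 = 0

0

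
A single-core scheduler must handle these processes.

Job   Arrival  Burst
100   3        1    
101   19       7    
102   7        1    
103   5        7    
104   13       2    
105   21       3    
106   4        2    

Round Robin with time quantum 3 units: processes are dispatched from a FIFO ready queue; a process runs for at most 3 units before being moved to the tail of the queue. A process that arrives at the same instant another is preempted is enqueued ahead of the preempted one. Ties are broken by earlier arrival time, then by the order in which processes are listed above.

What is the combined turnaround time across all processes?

33

Schedule: | idle 0-3 | 100 3-4 | 106 4-6 | 103 6-9 | 102 9-10 | 103 10-13 | 104 13-15 | 103 15-16 | idle 16-19 | 101 19-22 | 105 22-25 | 101 25-29 |
Completion: 100=4  101=29  102=10  103=16  104=15  105=25  106=6
Turnaround = completion − arrival: 100=1, 101=10, 102=3, 103=11, 104=2, 105=4, 106=2
Total turnaround = 1 + 10 + 3 + 11 + 2 + 4 + 2 = 33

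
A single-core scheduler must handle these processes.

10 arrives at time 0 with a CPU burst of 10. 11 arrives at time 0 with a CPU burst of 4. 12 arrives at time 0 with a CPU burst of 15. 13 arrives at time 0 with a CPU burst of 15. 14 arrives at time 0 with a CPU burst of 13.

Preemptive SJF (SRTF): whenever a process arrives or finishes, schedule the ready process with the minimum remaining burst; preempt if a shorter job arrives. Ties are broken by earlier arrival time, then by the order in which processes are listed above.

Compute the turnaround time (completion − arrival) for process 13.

Timeline: | 11 0-4 | 10 4-14 | 14 14-27 | 12 27-42 | 13 42-57 |
Completion: 10=14  11=4  12=42  13=57  14=27
Turnaround (C−A): 10=14  11=4  12=42  13=57  14=27
Turnaround(13) = completion − arrival = 57 − 0 = 57

57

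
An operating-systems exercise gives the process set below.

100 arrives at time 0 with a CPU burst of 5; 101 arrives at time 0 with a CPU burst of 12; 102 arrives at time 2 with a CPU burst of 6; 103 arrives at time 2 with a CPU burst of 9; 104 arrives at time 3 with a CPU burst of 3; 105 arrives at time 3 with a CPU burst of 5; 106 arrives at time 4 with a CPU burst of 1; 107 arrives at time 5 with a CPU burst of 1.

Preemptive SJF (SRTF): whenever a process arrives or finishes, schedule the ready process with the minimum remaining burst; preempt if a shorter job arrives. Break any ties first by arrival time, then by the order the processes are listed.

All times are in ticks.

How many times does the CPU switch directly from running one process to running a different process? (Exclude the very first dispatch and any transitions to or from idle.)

Gantt: | 100 0-5 | 106 5-6 | 107 6-7 | 104 7-10 | 105 10-15 | 102 15-21 | 103 21-30 | 101 30-42 |
Completion: 100=5  101=42  102=21  103=30  104=10  105=15  106=6  107=7
Turnaround (C−A): 100=5  101=42  102=19  103=28  104=7  105=12  106=2  107=2

7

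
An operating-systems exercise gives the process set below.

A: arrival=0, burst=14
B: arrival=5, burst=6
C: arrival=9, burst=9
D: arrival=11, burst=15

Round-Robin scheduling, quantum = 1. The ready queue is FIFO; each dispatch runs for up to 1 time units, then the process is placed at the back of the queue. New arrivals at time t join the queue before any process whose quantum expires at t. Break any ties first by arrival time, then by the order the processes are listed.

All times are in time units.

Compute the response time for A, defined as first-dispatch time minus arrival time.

Schedule: | A 0-5 | B 5-6 | A 6-7 | B 7-8 | A 8-9 | B 9-10 | C 10-11 | A 11-12 | B 12-13 | D 13-14 | C 14-15 | A 15-16 | B 16-17 | D 17-18 | C 18-19 | A 19-20 | B 20-21 | D 21-22 | C 22-23 | A 23-24 | D 24-25 | C 25-26 | A 26-27 | D 27-28 | C 28-29 | A 29-30 | D 30-31 | C 31-32 | A 32-33 | D 33-34 | C 34-35 | D 35-36 | C 36-37 | D 37-44 |
Completion: A=33  B=21  C=37  D=44
Turnaround (C−A): A=33  B=16  C=28  D=33
Response(A) = first start − arrival = 0 − 0 = 0

0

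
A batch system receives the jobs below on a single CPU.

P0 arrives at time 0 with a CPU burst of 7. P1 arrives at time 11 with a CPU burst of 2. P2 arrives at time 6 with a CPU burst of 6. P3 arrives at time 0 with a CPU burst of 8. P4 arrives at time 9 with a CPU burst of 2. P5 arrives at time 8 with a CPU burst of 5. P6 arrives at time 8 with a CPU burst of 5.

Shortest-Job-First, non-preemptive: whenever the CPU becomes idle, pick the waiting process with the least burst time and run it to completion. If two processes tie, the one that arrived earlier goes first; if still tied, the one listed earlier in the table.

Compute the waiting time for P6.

14

Timeline: | P0 0-7 | P2 7-13 | P4 13-15 | P1 15-17 | P5 17-22 | P6 22-27 | P3 27-35 |
Completion: P0=7  P1=17  P2=13  P3=35  P4=15  P5=22  P6=27
Turnaround (C−A): P0=7  P1=6  P2=7  P3=35  P4=6  P5=14  P6=19
Waiting(P6) = turnaround − burst = 19 − 5 = 14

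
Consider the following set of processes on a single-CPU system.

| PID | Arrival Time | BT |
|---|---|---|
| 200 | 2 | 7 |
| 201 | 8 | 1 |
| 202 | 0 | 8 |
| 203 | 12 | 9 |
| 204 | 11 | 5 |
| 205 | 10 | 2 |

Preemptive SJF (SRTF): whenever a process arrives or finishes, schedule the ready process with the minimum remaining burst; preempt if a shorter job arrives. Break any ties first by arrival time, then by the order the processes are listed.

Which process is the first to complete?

202

Gantt: | 202 0-8 | 201 8-9 | 200 9-10 | 205 10-12 | 204 12-17 | 200 17-23 | 203 23-32 |
Completion: 200=23  201=9  202=8  203=32  204=17  205=12
Turnaround (C−A): 200=21  201=1  202=8  203=20  204=6  205=2
Finish order: 202 → 201 → 205 → 204 → 200 → 203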